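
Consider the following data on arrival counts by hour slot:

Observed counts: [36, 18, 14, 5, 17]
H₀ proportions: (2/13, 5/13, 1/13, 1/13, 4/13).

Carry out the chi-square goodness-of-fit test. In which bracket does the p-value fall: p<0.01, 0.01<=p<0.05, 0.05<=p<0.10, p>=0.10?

n = 90; E_i = n·p_i = [13.85, 34.62, 6.92, 6.92, 27.69]
χ² = (36−13.85)²/13.85 + (18−34.62)²/34.62 + (14−6.92)²/6.92 + (5−6.92)²/6.92 + (17−27.69)²/27.69 = 55.3183
df = 4
p-value (upper-tail) = 0.00000
→ bracket: p<0.01

p-value bracket: p<0.01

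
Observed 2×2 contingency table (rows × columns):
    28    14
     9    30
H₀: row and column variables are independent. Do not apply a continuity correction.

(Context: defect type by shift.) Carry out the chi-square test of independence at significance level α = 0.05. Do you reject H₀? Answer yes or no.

reject H₀: yes

Row totals [42, 39], col totals [37, 44], n=81
χ² = (28−19.19)²/19.19 + (14−22.81)²/22.81 + (9−17.81)²/17.81 + (30−21.19)²/21.19 = 15.4851
df = 1
p-value (upper-tail) = 0.00008
At α=0.05: p < α → reject H₀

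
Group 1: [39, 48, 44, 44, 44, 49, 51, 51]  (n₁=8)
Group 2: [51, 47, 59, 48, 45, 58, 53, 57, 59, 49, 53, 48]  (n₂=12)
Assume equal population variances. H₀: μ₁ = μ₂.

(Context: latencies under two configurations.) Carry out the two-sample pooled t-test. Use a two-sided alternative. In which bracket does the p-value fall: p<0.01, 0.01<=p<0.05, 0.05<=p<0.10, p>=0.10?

p-value bracket: 0.01<=p<0.05

x̄₁=46.250, s₁=4.200, n₁=8
x̄₂=52.250, s₂=5.011, n₂=12
s_p² = [7·4.200² + 11·5.011²]/18 = 22.2083
SE = √(s_p²·(1/8+1/12)) = 2.1510
t = (46.250−52.250)/2.1510 = -2.7894
df = 18
p-value (two-sided) = 0.01211
→ bracket: 0.01<=p<0.05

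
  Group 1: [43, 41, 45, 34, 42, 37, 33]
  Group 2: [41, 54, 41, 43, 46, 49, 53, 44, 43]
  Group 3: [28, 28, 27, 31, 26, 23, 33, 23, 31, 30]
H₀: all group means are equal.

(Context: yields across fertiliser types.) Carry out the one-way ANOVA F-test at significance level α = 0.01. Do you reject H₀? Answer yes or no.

reject H₀: yes

Group means [39.29, 46.00, 28.00], grand mean 37.269
SSB = Σnᵢ(x̄ᵢ−x̄)² = 1573.687; SSW = ΣΣ(x−x̄ᵢ)² = 425.429
MSB = 1573.687/2 = 786.8434; MSW = 425.429/23 = 18.4969
F = MSB/MSW = 42.5392
df = (2, 23)
p-value (upper-tail) = 0.00000
At α=0.01: p < α → reject H₀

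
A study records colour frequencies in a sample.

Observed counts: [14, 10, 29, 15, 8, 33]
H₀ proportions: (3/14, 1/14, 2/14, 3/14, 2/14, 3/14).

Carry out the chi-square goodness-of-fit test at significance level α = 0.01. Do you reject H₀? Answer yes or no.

reject H₀: yes

n = 109; E_i = n·p_i = [23.36, 7.79, 15.57, 23.36, 15.57, 23.36]
χ² = (14−23.36)²/23.36 + (10−7.79)²/7.79 + (29−15.57)²/15.57 + (15−23.36)²/23.36 + (8−15.57)²/15.57 + (33−23.36)²/23.36 = 26.6116
df = 5
p-value (upper-tail) = 0.00007
At α=0.01: p < α → reject H₀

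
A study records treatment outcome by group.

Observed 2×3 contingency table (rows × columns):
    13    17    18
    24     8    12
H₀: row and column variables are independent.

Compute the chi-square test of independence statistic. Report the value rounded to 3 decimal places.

Row totals [48, 44], col totals [37, 25, 30], n=92
χ² = (13−19.30)²/19.30 + (17−13.04)²/13.04 + (18−15.65)²/15.65 + (24−17.70)²/17.70 + (8−11.96)²/11.96 + (12−14.35)²/14.35 = 7.5506
df = 2

test statistic = 7.551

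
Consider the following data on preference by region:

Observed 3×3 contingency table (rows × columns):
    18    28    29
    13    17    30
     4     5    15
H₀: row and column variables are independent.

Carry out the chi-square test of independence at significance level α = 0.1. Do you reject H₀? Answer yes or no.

reject H₀: no

Row totals [75, 60, 24], col totals [35, 50, 74], n=159
χ² = (18−16.51)²/16.51 + (28−23.58)²/23.58 + (29−34.91)²/34.91 + (13−13.21)²/13.21 + (17−18.87)²/18.87 + (30−27.92)²/27.92 + (4−5.28)²/5.28 + (5−7.55)²/7.55 + (15−11.17)²/11.17 = 4.7874
df = 4
p-value (upper-tail) = 0.30982
At α=0.1: p ≥ α → fail to reject H₀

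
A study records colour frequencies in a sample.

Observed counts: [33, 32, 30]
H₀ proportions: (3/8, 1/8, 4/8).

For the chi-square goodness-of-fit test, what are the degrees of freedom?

df = k − 1 = 3 − 1 = 2

degrees of freedom = 2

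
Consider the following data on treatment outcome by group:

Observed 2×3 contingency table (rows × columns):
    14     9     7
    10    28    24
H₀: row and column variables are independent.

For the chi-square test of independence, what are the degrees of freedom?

degrees of freedom = 2

df = (r−1)(c−1) = (2−1)·(3−1) = 2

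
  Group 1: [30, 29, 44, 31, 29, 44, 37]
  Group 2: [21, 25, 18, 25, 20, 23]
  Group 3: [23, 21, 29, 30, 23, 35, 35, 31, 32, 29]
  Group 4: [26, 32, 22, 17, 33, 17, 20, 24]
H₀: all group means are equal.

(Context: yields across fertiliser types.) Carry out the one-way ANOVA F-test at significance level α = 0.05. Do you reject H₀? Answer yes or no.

Group means [34.86, 22.00, 28.80, 23.88], grand mean 27.581
SSB = Σnᵢ(x̄ᵢ−x̄)² = 682.216; SSW = ΣΣ(x−x̄ᵢ)² = 807.332
MSB = 682.216/3 = 227.4054; MSW = 807.332/27 = 29.9012
F = MSB/MSW = 7.6052
df = (3, 27)
p-value (upper-tail) = 0.00077
At α=0.05: p < α → reject H₀

reject H₀: yes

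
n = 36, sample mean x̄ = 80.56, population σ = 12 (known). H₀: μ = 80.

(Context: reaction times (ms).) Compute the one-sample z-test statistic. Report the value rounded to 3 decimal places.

SE = σ/√n = 12/√36 = 2.0000
z = (x̄−μ₀)/SE = (80.56−80)/2.0000 = 0.2800

test statistic = 0.280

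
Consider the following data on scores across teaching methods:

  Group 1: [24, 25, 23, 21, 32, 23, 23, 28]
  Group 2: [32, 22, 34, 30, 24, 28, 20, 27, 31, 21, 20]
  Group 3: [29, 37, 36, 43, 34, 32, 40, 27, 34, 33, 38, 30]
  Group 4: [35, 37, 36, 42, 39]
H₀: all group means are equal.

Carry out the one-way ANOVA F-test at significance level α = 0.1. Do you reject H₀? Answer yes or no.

reject H₀: yes

Group means [24.88, 26.27, 34.42, 37.80], grand mean 30.278
SSB = Σnᵢ(x̄ᵢ−x̄)² = 898.449; SSW = ΣΣ(x−x̄ᵢ)² = 618.773
MSB = 898.449/3 = 299.4829; MSW = 618.773/32 = 19.3367
F = MSB/MSW = 15.4878
df = (3, 32)
p-value (upper-tail) = 0.00000
At α=0.1: p < α → reject H₀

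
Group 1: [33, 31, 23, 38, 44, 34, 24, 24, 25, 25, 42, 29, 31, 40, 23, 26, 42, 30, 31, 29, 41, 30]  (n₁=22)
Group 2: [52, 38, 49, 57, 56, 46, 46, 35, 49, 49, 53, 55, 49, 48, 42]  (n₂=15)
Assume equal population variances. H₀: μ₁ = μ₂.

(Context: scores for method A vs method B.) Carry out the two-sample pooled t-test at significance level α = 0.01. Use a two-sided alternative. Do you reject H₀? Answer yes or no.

reject H₀: yes

x̄₁=31.591, s₁=6.829, n₁=22
x̄₂=48.267, s₂=6.273, n₂=15
s_p² = [21·6.829² + 14·6.273²]/35 = 43.7215
SE = √(s_p²·(1/22+1/15)) = 2.2141
t = (31.591−48.267)/2.2141 = -7.5317
df = 35
p-value (two-sided) = 0.00000
At α=0.01: p < α → reject H₀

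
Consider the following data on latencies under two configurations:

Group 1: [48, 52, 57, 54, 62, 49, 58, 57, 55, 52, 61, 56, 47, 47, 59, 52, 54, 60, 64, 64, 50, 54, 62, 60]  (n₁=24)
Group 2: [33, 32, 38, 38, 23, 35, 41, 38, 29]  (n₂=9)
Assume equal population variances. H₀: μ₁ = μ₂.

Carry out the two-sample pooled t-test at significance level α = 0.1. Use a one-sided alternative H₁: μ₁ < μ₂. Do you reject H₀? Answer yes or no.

x̄₁=55.583, s₁=5.274, n₁=24
x̄₂=34.111, s₂=5.578, n₂=9
s_p² = [23·5.274² + 8·5.578²]/31 = 28.6685
SE = √(s_p²·(1/24+1/9)) = 2.0928
t = (55.583−34.111)/2.0928 = 10.2599
df = 31
p-value (one-sided, H₁ less) = 1.00000
At α=0.1: p ≥ α → fail to reject H₀

reject H₀: no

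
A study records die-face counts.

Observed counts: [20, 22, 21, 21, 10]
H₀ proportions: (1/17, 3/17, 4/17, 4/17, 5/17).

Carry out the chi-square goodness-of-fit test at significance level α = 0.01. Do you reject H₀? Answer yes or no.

reject H₀: yes

n = 94; E_i = n·p_i = [5.53, 16.59, 22.12, 22.12, 27.65]
χ² = (20−5.53)²/5.53 + (22−16.59)²/16.59 + (21−22.12)²/22.12 + (21−22.12)²/22.12 + (10−27.65)²/27.65 = 51.0124
df = 4
p-value (upper-tail) = 0.00000
At α=0.01: p < α → reject H₀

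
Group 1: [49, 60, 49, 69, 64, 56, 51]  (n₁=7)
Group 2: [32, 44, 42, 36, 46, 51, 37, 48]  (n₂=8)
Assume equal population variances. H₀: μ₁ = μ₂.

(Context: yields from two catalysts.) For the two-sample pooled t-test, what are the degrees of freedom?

df = n₁ + n₂ − 2 = 7 + 8 − 2 = 13

degrees of freedom = 13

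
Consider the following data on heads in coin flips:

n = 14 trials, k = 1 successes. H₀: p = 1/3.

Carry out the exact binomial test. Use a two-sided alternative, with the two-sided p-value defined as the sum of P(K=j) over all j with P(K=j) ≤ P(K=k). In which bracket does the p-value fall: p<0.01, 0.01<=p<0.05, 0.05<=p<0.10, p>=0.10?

p-value bracket: 0.01<=p<0.05

Exact binomial: n=14, k=1, p₀=1/3=0.3333
P(X=j) = C(n,j)·p₀^j·(1−p₀)^(n−j); p = Σ P(X=j) over j with P(X=j) ≤ P(X=1)
p-value (two-sided) = 0.04484
→ bracket: 0.01<=p<0.05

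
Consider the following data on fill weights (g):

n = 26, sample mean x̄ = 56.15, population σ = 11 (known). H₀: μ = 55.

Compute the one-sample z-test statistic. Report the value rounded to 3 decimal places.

test statistic = 0.533

SE = σ/√n = 11/√26 = 2.1573
z = (x̄−μ₀)/SE = (56.15−55)/2.1573 = 0.5331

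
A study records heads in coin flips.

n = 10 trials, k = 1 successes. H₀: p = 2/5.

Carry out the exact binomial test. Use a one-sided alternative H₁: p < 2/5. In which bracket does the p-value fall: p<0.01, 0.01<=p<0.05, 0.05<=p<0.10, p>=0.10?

p-value bracket: 0.01<=p<0.05

Exact binomial: n=10, k=1, p₀=2/5=0.4000
P(X≤1) from Σ C(n,i)·p₀^i·(1−p₀)^(n−i)
p-value (one-sided, H₁ less) = 0.04636
→ bracket: 0.01<=p<0.05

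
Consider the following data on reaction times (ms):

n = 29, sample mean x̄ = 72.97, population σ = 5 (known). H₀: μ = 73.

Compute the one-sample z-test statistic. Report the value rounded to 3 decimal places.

test statistic = -0.032

SE = σ/√n = 5/√29 = 0.9285
z = (x̄−μ₀)/SE = (72.97−73)/0.9285 = -0.0323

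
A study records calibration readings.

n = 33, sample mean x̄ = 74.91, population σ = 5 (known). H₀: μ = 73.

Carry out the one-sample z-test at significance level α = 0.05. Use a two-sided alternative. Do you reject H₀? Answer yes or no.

reject H₀: yes

SE = σ/√n = 5/√33 = 0.8704
z = (x̄−μ₀)/SE = (74.91−73)/0.8704 = 2.1944
p-value (two-sided) = 0.02821
At α=0.05: p < α → reject H₀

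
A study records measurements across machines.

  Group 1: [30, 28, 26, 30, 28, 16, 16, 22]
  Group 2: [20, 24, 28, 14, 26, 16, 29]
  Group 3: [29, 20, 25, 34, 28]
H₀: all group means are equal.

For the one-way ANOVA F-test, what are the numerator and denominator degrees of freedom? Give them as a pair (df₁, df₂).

degrees of freedom = [2, 17]

k = 3 groups, N = 20 total
df = (k−1, N−k) = (3−1, 20−3) = (2, 17)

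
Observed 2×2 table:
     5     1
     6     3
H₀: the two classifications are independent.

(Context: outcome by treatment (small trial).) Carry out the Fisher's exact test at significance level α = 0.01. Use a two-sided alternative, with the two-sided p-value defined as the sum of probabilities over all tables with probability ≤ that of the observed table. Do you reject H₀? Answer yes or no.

Margins: r₁=6, r₂=9, c₁=11, c₂=4, n=15
p_obs = C(6,5)·C(9,6)/C(15,11); sum pmf over tables with pmf ≤ p_obs
p-value (two-sided) = 0.60440
At α=0.01: p ≥ α → fail to reject H₀

reject H₀: no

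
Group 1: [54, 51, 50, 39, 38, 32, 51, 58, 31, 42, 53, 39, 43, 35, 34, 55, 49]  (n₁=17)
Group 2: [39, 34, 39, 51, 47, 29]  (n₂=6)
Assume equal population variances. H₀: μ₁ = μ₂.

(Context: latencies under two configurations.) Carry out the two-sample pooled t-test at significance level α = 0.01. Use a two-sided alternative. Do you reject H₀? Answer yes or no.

reject H₀: no

x̄₁=44.353, s₁=8.803, n₁=17
x̄₂=39.833, s₂=8.110, n₂=6
s_p² = [16·8.803² + 5·8.110²]/21 = 74.7007
SE = √(s_p²·(1/17+1/6)) = 4.1042
t = (44.353−39.833)/4.1042 = 1.1012
df = 21
p-value (two-sided) = 0.28326
At α=0.01: p ≥ α → fail to reject H₀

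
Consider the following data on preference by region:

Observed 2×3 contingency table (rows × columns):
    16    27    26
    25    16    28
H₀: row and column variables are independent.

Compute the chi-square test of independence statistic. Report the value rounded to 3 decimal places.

test statistic = 4.864

Row totals [69, 69], col totals [41, 43, 54], n=138
χ² = (16−20.50)²/20.50 + (27−21.50)²/21.50 + (26−27.00)²/27.00 + (25−20.50)²/20.50 + (16−21.50)²/21.50 + (28−27.00)²/27.00 = 4.8636
df = 2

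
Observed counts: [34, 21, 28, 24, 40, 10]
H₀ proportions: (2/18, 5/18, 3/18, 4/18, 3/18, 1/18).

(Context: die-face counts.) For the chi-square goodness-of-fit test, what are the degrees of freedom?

degrees of freedom = 5

df = k − 1 = 6 − 1 = 5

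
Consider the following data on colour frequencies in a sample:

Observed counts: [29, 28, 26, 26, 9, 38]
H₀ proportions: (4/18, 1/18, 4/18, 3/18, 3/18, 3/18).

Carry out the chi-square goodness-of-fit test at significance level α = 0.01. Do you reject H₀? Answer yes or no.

n = 156; E_i = n·p_i = [34.67, 8.67, 34.67, 26.00, 26.00, 26.00]
χ² = (29−34.67)²/34.67 + (28−8.67)²/8.67 + (26−34.67)²/34.67 + (26−26.00)²/26.00 + (9−26.00)²/26.00 + (38−26.00)²/26.00 = 62.8750
df = 5
p-value (upper-tail) = 0.00000
At α=0.01: p < α → reject H₀

reject H₀: yes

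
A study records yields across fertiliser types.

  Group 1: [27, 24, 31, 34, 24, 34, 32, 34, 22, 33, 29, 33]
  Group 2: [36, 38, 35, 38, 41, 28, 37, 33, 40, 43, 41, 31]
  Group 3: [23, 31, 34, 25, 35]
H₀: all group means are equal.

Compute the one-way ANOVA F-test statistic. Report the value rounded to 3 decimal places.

Group means [29.75, 36.75, 29.60], grand mean 32.621
SSB = Σnᵢ(x̄ᵢ−x̄)² = 349.128; SSW = ΣΣ(x−x̄ᵢ)² = 547.700
MSB = 349.128/2 = 174.5638; MSW = 547.700/26 = 21.0654
F = MSB/MSW = 8.2868
df = (2, 26)

test statistic = 8.287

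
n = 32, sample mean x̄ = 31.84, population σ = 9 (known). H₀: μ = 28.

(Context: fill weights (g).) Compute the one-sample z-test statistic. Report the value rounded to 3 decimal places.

test statistic = 2.414

SE = σ/√n = 9/√32 = 1.5910
z = (x̄−μ₀)/SE = (31.84−28)/1.5910 = 2.4136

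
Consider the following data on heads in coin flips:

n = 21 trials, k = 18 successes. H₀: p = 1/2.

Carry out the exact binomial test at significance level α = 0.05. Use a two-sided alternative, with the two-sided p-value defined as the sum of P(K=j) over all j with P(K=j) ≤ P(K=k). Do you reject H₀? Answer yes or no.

reject H₀: yes

Exact binomial: n=21, k=18, p₀=1/2=0.5000
P(X=j) = C(n,j)·p₀^j·(1−p₀)^(n−j); p = Σ P(X=j) over j with P(X=j) ≤ P(X=18)
p-value (two-sided) = 0.00149
At α=0.05: p < α → reject H₀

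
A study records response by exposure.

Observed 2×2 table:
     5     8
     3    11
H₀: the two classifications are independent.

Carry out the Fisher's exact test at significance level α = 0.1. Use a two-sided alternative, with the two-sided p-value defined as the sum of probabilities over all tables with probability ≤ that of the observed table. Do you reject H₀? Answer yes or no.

Margins: r₁=13, r₂=14, c₁=8, c₂=19, n=27
p_obs = C(13,5)·C(14,3)/C(27,8); sum pmf over tables with pmf ≤ p_obs
p-value (two-sided) = 0.41971
At α=0.1: p ≥ α → fail to reject H₀

reject H₀: no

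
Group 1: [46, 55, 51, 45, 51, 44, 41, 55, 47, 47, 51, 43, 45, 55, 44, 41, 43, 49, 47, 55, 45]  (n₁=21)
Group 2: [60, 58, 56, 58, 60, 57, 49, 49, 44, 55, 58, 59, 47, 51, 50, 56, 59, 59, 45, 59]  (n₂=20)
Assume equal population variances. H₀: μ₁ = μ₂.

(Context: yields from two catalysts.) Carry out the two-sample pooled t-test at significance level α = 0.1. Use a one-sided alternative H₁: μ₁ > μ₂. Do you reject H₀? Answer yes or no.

x̄₁=47.619, s₁=4.663, n₁=21
x̄₂=54.450, s₂=5.326, n₂=20
s_p² = [20·4.663² + 19·5.326²]/39 = 24.9719
SE = √(s_p²·(1/21+1/20)) = 1.5613
t = (47.619−54.450)/1.5613 = -4.3751
df = 39
p-value (one-sided, H₁ greater) = 0.99996
At α=0.1: p ≥ α → fail to reject H₀

reject H₀: no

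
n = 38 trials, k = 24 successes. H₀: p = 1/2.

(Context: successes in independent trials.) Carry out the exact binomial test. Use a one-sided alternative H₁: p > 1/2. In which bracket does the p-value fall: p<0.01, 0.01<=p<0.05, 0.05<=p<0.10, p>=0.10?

p-value bracket: 0.05<=p<0.10

Exact binomial: n=38, k=24, p₀=1/2=0.5000
P(X≥24) from Σ C(n,i)·p₀^i·(1−p₀)^(n−i)
p-value (one-sided, H₁ greater) = 0.07165
→ bracket: 0.05<=p<0.10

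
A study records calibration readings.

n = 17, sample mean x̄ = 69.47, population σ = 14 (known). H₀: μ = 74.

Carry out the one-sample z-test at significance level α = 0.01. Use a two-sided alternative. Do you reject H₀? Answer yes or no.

SE = σ/√n = 14/√17 = 3.3955
z = (x̄−μ₀)/SE = (69.47−74)/3.3955 = -1.3341
p-value (two-sided) = 0.18216
At α=0.01: p ≥ α → fail to reject H₀

reject H₀: no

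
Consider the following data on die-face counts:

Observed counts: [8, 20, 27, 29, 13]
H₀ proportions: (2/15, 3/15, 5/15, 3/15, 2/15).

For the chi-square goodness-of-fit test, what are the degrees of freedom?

degrees of freedom = 4

df = k − 1 = 5 − 1 = 4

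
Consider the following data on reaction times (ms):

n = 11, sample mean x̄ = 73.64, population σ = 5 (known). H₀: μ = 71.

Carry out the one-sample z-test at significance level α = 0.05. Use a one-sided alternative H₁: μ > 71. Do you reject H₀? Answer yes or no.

reject H₀: yes

SE = σ/√n = 5/√11 = 1.5076
z = (x̄−μ₀)/SE = (73.64−71)/1.5076 = 1.7512
p-value (one-sided, H₁ greater) = 0.03996
At α=0.05: p < α → reject H₀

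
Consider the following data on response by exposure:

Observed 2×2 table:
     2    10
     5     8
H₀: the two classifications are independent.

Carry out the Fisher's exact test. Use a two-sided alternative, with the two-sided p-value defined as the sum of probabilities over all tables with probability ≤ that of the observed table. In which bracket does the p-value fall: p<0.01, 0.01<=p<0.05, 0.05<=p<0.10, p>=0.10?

p-value bracket: p>=0.10

Margins: r₁=12, r₂=13, c₁=7, c₂=18, n=25
p_obs = C(12,2)·C(13,5)/C(25,7); sum pmf over tables with pmf ≤ p_obs
p-value (two-sided) = 0.37826
→ bracket: p>=0.10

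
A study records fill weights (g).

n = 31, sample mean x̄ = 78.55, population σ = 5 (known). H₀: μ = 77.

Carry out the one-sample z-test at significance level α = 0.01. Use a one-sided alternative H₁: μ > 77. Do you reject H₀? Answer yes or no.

reject H₀: no

SE = σ/√n = 5/√31 = 0.8980
z = (x̄−μ₀)/SE = (78.55−77)/0.8980 = 1.7260
p-value (one-sided, H₁ greater) = 0.04217
At α=0.01: p ≥ α → fail to reject H₀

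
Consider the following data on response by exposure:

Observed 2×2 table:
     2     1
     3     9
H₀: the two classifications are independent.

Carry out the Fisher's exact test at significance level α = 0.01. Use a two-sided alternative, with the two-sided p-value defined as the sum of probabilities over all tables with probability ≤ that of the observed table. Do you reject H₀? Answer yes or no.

reject H₀: no

Margins: r₁=3, r₂=12, c₁=5, c₂=10, n=15
p_obs = C(3,2)·C(12,3)/C(15,5); sum pmf over tables with pmf ≤ p_obs
p-value (two-sided) = 0.24176
At α=0.01: p ≥ α → fail to reject H₀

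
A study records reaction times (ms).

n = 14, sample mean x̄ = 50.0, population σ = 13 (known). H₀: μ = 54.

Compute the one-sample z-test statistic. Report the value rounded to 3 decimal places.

SE = σ/√n = 13/√14 = 3.4744
z = (x̄−μ₀)/SE = (50.0−54)/3.4744 = -1.1513

test statistic = -1.151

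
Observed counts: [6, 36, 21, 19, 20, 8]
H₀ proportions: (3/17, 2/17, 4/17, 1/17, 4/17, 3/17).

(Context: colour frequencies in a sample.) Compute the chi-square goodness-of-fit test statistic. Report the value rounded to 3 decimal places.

test statistic = 83.581

n = 110; E_i = n·p_i = [19.41, 12.94, 25.88, 6.47, 25.88, 19.41]
χ² = (6−19.41)²/19.41 + (36−12.94)²/12.94 + (21−25.88)²/25.88 + (19−6.47)²/6.47 + (20−25.88)²/25.88 + (8−19.41)²/19.41 = 83.5811
df = 5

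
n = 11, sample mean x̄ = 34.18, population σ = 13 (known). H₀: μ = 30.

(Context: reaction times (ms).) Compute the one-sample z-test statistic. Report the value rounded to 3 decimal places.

test statistic = 1.066

SE = σ/√n = 13/√11 = 3.9196
z = (x̄−μ₀)/SE = (34.18−30)/3.9196 = 1.0664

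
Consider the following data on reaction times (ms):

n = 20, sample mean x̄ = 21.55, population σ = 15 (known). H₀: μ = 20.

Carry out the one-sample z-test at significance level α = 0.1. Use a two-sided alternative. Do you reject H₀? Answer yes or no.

SE = σ/√n = 15/√20 = 3.3541
z = (x̄−μ₀)/SE = (21.55−20)/3.3541 = 0.4621
p-value (two-sided) = 0.64399
At α=0.1: p ≥ α → fail to reject H₀

reject H₀: no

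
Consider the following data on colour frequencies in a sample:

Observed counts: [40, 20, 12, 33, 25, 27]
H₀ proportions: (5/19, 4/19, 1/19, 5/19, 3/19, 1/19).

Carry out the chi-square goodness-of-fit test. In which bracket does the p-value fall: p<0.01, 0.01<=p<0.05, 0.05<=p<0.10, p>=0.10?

p-value bracket: p<0.01

n = 157; E_i = n·p_i = [41.32, 33.05, 8.26, 41.32, 24.79, 8.26]
χ² = (40−41.32)²/41.32 + (20−33.05)²/33.05 + (12−8.26)²/8.26 + (33−41.32)²/41.32 + (25−24.79)²/24.79 + (27−8.26)²/8.26 = 51.0480
df = 5
p-value (upper-tail) = 0.00000
→ bracket: p<0.01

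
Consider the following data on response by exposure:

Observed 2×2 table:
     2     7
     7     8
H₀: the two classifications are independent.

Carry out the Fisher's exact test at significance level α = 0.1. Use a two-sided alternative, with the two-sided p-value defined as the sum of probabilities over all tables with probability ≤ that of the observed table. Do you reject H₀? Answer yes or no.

reject H₀: no

Margins: r₁=9, r₂=15, c₁=9, c₂=15, n=24
p_obs = C(9,2)·C(15,7)/C(24,9); sum pmf over tables with pmf ≤ p_obs
p-value (two-sided) = 0.38907
At α=0.1: p ≥ α → fail to reject H₀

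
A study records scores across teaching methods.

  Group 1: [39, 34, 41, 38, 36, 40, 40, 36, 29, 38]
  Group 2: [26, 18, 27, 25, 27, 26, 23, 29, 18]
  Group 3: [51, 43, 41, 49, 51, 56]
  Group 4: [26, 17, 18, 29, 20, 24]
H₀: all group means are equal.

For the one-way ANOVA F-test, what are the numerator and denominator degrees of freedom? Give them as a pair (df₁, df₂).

k = 4 groups, N = 31 total
df = (k−1, N−k) = (4−1, 31−4) = (3, 27)

degrees of freedom = [3, 27]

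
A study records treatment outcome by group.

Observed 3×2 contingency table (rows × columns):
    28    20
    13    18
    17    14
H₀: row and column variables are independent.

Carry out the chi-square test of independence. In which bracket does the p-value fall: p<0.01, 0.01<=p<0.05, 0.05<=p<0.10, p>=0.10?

p-value bracket: p>=0.10

Row totals [48, 31, 31], col totals [58, 52], n=110
χ² = (28−25.31)²/25.31 + (20−22.69)²/22.69 + (13−16.35)²/16.35 + (18−14.65)²/14.65 + (17−16.35)²/16.35 + (14−14.65)²/14.65 = 2.1091
df = 2
p-value (upper-tail) = 0.34835
→ bracket: p>=0.10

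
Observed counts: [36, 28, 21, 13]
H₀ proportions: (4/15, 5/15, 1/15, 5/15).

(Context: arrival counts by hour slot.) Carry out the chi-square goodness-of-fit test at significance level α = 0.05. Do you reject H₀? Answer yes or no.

reject H₀: yes

n = 98; E_i = n·p_i = [26.13, 32.67, 6.53, 32.67]
χ² = (36−26.13)²/26.13 + (28−32.67)²/32.67 + (21−6.53)²/6.53 + (13−32.67)²/32.67 = 48.2653
df = 3
p-value (upper-tail) = 0.00000
At α=0.05: p < α → reject H₀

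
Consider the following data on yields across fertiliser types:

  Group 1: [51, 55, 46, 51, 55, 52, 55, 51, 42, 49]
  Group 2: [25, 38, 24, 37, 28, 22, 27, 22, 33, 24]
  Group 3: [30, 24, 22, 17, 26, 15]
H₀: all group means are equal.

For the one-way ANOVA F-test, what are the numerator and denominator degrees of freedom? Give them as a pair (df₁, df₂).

k = 3 groups, N = 26 total
df = (k−1, N−k) = (3−1, 26−3) = (2, 23)

degrees of freedom = [2, 23]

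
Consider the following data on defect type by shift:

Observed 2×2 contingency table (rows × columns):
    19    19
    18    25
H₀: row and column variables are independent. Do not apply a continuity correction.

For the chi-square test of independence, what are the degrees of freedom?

degrees of freedom = 1

df = (r−1)(c−1) = (2−1)·(2−1) = 1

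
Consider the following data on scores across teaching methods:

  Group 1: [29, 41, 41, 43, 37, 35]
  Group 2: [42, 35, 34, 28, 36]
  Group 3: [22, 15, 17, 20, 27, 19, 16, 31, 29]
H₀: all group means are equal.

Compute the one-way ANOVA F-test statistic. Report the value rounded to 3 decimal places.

Group means [37.67, 35.00, 21.78], grand mean 29.850
SSB = Σnᵢ(x̄ᵢ−x̄)² = 1085.661; SSW = ΣΣ(x−x̄ᵢ)² = 510.889
MSB = 1085.661/2 = 542.8306; MSW = 510.889/17 = 30.0523
F = MSB/MSW = 18.0629
df = (2, 17)

test statistic = 18.063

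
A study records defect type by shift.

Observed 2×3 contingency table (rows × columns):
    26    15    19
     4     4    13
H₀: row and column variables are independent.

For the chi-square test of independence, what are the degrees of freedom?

degrees of freedom = 2

df = (r−1)(c−1) = (2−1)·(3−1) = 2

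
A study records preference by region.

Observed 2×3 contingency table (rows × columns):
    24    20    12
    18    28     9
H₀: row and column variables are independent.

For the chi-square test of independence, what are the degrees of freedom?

degrees of freedom = 2

df = (r−1)(c−1) = (2−1)·(3−1) = 2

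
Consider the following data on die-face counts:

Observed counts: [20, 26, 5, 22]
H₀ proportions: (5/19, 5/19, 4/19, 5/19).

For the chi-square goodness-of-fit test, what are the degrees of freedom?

df = k − 1 = 4 − 1 = 3

degrees of freedom = 3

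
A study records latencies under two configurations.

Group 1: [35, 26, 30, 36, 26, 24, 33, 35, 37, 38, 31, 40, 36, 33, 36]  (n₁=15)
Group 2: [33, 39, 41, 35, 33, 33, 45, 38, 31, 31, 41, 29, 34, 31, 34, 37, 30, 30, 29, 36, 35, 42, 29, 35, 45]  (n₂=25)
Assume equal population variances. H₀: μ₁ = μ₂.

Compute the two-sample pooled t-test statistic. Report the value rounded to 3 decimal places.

x̄₁=33.067, s₁=4.758, n₁=15
x̄₂=35.040, s₂=4.877, n₂=25
s_p² = [14·4.758² + 24·4.877²]/38 = 23.3656
SE = √(s_p²·(1/15+1/25)) = 1.5787
t = (33.067−35.040)/1.5787 = -1.2500
df = 38

test statistic = -1.250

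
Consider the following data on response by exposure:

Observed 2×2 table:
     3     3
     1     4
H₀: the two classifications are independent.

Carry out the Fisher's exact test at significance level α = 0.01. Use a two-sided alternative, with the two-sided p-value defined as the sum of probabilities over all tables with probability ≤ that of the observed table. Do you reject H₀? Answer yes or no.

reject H₀: no

Margins: r₁=6, r₂=5, c₁=4, c₂=7, n=11
p_obs = C(6,3)·C(5,1)/C(11,4); sum pmf over tables with pmf ≤ p_obs
p-value (two-sided) = 0.54545
At α=0.01: p ≥ α → fail to reject H₀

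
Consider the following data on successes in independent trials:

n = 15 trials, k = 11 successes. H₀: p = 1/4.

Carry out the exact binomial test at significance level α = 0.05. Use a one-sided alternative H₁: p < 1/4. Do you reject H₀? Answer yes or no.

reject H₀: no

Exact binomial: n=15, k=11, p₀=1/4=0.2500
P(X≤11) from Σ C(n,i)·p₀^i·(1−p₀)^(n−i)
p-value (one-sided, H₁ less) = 0.99999
At α=0.05: p ≥ α → fail to reject H₀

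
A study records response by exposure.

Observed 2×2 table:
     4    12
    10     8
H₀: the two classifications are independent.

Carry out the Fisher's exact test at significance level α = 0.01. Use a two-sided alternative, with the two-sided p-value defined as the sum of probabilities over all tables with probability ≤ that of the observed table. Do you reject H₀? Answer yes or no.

Margins: r₁=16, r₂=18, c₁=14, c₂=20, n=34
p_obs = C(16,4)·C(18,10)/C(34,14); sum pmf over tables with pmf ≤ p_obs
p-value (two-sided) = 0.09209
At α=0.01: p ≥ α → fail to reject H₀

reject H₀: no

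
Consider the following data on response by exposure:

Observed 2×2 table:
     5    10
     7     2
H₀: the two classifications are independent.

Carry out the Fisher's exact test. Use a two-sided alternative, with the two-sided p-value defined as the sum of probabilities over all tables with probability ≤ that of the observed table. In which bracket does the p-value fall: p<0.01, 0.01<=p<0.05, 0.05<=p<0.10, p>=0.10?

p-value bracket: 0.05<=p<0.10

Margins: r₁=15, r₂=9, c₁=12, c₂=12, n=24
p_obs = C(15,5)·C(9,7)/C(24,12); sum pmf over tables with pmf ≤ p_obs
p-value (two-sided) = 0.08938
→ bracket: 0.05<=p<0.10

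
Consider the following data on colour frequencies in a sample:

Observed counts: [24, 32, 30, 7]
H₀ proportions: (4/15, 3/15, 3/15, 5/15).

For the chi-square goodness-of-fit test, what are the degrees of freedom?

degrees of freedom = 3

df = k − 1 = 4 − 1 = 3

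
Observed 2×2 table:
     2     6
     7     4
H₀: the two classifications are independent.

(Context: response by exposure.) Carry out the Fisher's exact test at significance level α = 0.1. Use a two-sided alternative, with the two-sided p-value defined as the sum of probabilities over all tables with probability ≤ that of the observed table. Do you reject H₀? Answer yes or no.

Margins: r₁=8, r₂=11, c₁=9, c₂=10, n=19
p_obs = C(8,2)·C(11,7)/C(19,9); sum pmf over tables with pmf ≤ p_obs
p-value (two-sided) = 0.16980
At α=0.1: p ≥ α → fail to reject H₀

reject H₀: no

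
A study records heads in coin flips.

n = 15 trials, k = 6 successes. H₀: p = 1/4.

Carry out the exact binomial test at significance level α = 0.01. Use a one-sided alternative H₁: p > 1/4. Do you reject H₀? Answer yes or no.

Exact binomial: n=15, k=6, p₀=1/4=0.2500
P(X≥6) from Σ C(n,i)·p₀^i·(1−p₀)^(n−i)
p-value (one-sided, H₁ greater) = 0.14837
At α=0.01: p ≥ α → fail to reject H₀

reject H₀: no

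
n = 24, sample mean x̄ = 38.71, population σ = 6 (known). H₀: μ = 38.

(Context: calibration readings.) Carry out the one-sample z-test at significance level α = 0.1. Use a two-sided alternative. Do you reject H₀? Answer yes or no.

reject H₀: no

SE = σ/√n = 6/√24 = 1.2247
z = (x̄−μ₀)/SE = (38.71−38)/1.2247 = 0.5797
p-value (two-sided) = 0.56211
At α=0.1: p ≥ α → fail to reject H₀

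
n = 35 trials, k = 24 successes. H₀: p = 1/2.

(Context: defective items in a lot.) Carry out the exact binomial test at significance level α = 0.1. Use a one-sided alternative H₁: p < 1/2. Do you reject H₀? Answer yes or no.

reject H₀: no

Exact binomial: n=35, k=24, p₀=1/2=0.5000
P(X≤24) from Σ C(n,i)·p₀^i·(1−p₀)^(n−i)
p-value (one-sided, H₁ less) = 0.99166
At α=0.1: p ≥ α → fail to reject H₀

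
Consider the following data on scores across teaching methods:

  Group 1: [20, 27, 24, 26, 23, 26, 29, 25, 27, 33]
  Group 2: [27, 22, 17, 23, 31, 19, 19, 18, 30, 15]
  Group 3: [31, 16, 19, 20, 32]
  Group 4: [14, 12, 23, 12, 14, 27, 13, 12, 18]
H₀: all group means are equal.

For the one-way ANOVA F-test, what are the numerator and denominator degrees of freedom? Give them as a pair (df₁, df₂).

k = 4 groups, N = 34 total
df = (k−1, N−k) = (4−1, 34−4) = (3, 30)

degrees of freedom = [3, 30]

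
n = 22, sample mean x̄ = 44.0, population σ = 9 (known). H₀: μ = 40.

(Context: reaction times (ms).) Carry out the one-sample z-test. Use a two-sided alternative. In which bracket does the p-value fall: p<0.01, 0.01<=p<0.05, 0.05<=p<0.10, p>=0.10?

p-value bracket: 0.01<=p<0.05

SE = σ/√n = 9/√22 = 1.9188
z = (x̄−μ₀)/SE = (44.0−40)/1.9188 = 2.0846
p-value (two-sided) = 0.03710
→ bracket: 0.01<=p<0.05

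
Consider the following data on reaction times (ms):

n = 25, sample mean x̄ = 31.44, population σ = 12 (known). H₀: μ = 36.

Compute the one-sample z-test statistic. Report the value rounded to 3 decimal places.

test statistic = -1.900

SE = σ/√n = 12/√25 = 2.4000
z = (x̄−μ₀)/SE = (31.44−36)/2.4000 = -1.9000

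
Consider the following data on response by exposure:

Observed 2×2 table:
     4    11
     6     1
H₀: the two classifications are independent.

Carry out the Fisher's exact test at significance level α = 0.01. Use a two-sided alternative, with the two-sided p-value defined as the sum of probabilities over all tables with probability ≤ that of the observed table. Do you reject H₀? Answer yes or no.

reject H₀: no

Margins: r₁=15, r₂=7, c₁=10, c₂=12, n=22
p_obs = C(15,4)·C(7,6)/C(22,10); sum pmf over tables with pmf ≤ p_obs
p-value (two-sided) = 0.02012
At α=0.01: p ≥ α → fail to reject H₀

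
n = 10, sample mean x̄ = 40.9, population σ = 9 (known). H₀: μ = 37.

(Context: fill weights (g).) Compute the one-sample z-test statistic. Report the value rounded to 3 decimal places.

SE = σ/√n = 9/√10 = 2.8460
z = (x̄−μ₀)/SE = (40.9−37)/2.8460 = 1.3703

test statistic = 1.370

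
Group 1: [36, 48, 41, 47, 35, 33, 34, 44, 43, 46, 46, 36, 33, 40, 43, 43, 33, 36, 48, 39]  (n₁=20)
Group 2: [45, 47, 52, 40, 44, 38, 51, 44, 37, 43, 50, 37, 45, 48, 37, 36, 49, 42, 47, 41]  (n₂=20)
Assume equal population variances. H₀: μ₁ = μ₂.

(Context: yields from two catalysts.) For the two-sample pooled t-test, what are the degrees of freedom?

df = n₁ + n₂ − 2 = 20 + 20 − 2 = 38

degrees of freedom = 38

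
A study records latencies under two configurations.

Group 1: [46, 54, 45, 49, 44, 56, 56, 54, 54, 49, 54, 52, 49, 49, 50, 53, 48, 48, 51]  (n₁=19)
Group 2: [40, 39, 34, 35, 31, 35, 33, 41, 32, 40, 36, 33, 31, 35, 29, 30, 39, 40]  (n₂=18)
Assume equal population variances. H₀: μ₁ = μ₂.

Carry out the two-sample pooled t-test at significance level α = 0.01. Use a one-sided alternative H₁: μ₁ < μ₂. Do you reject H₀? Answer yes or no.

x̄₁=50.579, s₁=3.595, n₁=19
x̄₂=35.167, s₂=3.869, n₂=18
s_p² = [18·3.595² + 17·3.869²]/35 = 13.9180
SE = √(s_p²·(1/19+1/18)) = 1.2271
t = (50.579−35.167)/1.2271 = 12.5600
df = 35
p-value (one-sided, H₁ less) = 1.00000
At α=0.01: p ≥ α → fail to reject H₀

reject H₀: no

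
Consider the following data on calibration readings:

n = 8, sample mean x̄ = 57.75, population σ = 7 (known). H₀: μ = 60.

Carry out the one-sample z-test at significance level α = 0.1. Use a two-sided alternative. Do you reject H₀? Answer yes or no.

SE = σ/√n = 7/√8 = 2.4749
z = (x̄−μ₀)/SE = (57.75−60)/2.4749 = -0.9091
p-value (two-sided) = 0.36328
At α=0.1: p ≥ α → fail to reject H₀

reject H₀: no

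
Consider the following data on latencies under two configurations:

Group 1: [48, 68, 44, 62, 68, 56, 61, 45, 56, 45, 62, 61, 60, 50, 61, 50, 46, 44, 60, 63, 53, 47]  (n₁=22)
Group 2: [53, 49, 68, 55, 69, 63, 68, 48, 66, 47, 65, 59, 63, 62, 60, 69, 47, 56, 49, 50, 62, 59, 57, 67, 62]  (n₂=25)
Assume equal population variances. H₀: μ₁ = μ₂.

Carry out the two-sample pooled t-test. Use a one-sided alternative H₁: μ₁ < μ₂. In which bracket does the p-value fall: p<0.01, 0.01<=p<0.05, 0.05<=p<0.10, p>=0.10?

p-value bracket: 0.01<=p<0.05

x̄₁=55.000, s₁=8.018, n₁=22
x̄₂=58.920, s₂=7.433, n₂=25
s_p² = [21·8.018² + 24·7.433²]/45 = 59.4631
SE = √(s_p²·(1/22+1/25)) = 2.2542
t = (55.000−58.920)/2.2542 = -1.7390
df = 45
p-value (one-sided, H₁ less) = 0.04444
→ bracket: 0.01<=p<0.05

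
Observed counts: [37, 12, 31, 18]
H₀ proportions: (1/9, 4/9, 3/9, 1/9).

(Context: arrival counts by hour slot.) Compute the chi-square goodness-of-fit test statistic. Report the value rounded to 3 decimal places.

test statistic = 90.204

n = 98; E_i = n·p_i = [10.89, 43.56, 32.67, 10.89]
χ² = (37−10.89)²/10.89 + (12−43.56)²/43.56 + (31−32.67)²/32.67 + (18−10.89)²/10.89 = 90.2041
df = 3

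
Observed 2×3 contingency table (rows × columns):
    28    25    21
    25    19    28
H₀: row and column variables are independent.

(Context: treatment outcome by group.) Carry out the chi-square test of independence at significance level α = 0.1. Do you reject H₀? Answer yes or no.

Row totals [74, 72], col totals [53, 44, 49], n=146
χ² = (28−26.86)²/26.86 + (25−22.30)²/22.30 + (21−24.84)²/24.84 + (25−26.14)²/26.14 + (19−21.70)²/21.70 + (28−24.16)²/24.16 = 1.9610
df = 2
p-value (upper-tail) = 0.37513
At α=0.1: p ≥ α → fail to reject H₀

reject H₀: no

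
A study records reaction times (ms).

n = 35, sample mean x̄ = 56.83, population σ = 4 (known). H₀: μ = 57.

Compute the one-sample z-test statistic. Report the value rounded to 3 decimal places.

test statistic = -0.251

SE = σ/√n = 4/√35 = 0.6761
z = (x̄−μ₀)/SE = (56.83−57)/0.6761 = -0.2514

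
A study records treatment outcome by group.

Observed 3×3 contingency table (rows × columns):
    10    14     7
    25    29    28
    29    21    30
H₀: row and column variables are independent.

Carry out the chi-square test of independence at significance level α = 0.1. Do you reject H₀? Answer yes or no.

Row totals [31, 82, 80], col totals [64, 64, 65], n=193
χ² = (10−10.28)²/10.28 + (14−10.28)²/10.28 + (7−10.44)²/10.44 + (25−27.19)²/27.19 + (29−27.19)²/27.19 + (28−27.62)²/27.62 + (29−26.53)²/26.53 + (21−26.53)²/26.53 + (30−26.94)²/26.94 = 4.5191
df = 4
p-value (upper-tail) = 0.34029
At α=0.1: p ≥ α → fail to reject H₀

reject H₀: no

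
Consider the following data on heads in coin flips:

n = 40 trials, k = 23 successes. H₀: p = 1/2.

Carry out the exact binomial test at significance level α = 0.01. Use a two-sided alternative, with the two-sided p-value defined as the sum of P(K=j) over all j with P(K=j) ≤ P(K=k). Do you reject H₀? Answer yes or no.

reject H₀: no

Exact binomial: n=40, k=23, p₀=1/2=0.5000
P(X=j) = C(n,j)·p₀^j·(1−p₀)^(n−j); p = Σ P(X=j) over j with P(X=j) ≤ P(X=23)
p-value (two-sided) = 0.42959
At α=0.01: p ≥ α → fail to reject H₀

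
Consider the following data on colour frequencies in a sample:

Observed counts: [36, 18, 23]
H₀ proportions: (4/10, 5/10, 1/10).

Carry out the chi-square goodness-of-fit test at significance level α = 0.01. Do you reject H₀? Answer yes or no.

n = 77; E_i = n·p_i = [30.80, 38.50, 7.70]
χ² = (36−30.80)²/30.80 + (18−38.50)²/38.50 + (23−7.70)²/7.70 = 42.1948
df = 2
p-value (upper-tail) = 0.00000
At α=0.01: p < α → reject H₀

reject H₀: yes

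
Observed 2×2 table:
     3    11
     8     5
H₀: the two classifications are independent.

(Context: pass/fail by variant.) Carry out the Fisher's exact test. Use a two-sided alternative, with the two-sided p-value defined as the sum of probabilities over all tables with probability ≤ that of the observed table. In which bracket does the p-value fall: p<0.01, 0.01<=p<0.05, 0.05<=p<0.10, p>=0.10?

p-value bracket: 0.05<=p<0.10

Margins: r₁=14, r₂=13, c₁=11, c₂=16, n=27
p_obs = C(14,3)·C(13,8)/C(27,11); sum pmf over tables with pmf ≤ p_obs
p-value (two-sided) = 0.05424
→ bracket: 0.05<=p<0.10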